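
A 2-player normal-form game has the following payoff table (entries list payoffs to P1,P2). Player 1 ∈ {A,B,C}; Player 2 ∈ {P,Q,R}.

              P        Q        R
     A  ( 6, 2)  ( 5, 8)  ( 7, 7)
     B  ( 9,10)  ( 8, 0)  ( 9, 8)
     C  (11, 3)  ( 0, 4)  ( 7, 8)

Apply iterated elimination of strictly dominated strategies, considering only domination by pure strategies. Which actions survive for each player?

P1 drop A (B beats it: P:9>6 Q:8>5 R:9>7)
P2 drop Q (R beats it: B:8>0 C:8>4)
P1→{B,C} P2→{P,R}

Survivors P1:{B,C} P2:{P,R}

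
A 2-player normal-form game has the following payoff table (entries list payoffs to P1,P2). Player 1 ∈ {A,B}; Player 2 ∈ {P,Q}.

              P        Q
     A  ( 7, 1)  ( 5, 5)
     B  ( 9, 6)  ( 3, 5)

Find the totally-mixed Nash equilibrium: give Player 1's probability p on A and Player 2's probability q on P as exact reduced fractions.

(p,q) = (1/5, 1/2)

P1 indiff ⇒ q·7+(1-q)·5 = q·9+(1-q)·3 ⇒ q(-2) = (1-q)(-2) ⇒ q = 1/2
P2 indiff ⇒ p·1+(1-p)·6 = p·5+(1-p)·5 ⇒ p(-4) = (1-p)(-1) ⇒ p = 1/5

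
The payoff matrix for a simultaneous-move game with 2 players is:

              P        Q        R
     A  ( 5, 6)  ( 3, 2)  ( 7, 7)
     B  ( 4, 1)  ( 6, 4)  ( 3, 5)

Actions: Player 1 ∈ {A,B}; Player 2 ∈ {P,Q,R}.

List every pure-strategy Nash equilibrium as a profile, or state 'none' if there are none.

(A,P): not NE [P2→R gives 7>6]
(A,Q): not NE [P1→B gives 6>3; P2→R gives 7>2]
(A,R): NE
(B,P): not NE [P1→A gives 5>4; P2→R gives 5>1]
(B,Q): not NE [P2→R gives 5>4]
(B,R): not NE [P1→A gives 7>3]

PSNE = {(A,R)}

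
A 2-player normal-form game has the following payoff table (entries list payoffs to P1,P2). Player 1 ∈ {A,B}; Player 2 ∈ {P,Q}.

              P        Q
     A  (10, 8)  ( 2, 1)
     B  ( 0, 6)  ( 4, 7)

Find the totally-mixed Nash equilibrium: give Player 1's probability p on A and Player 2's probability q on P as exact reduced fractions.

P1 indiff ⇒ q·10+(1-q)·2 = q·0+(1-q)·4 ⇒ q(10) = (1-q)(2) ⇒ q = 1/6
P2 indiff ⇒ p·8+(1-p)·6 = p·1+(1-p)·7 ⇒ p(7) = (1-p)(1) ⇒ p = 1/8

(p,q) = (1/8, 1/6)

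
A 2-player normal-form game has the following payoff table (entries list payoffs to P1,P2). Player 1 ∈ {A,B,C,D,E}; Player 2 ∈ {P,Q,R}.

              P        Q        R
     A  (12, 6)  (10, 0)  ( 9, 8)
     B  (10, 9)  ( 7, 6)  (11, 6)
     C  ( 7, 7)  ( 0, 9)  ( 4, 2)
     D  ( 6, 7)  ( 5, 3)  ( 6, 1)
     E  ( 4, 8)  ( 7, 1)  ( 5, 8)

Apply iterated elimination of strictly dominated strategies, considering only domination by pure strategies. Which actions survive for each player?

P1 drop C (A beats it: P:12>7 Q:10>0 R:9>4)
P1 drop D (A beats it: P:12>6 Q:10>5 R:9>6)
P1 drop E (A beats it: P:12>4 Q:10>7 R:9>5)
P2 drop Q (P beats it: A:6>0 B:9>6)
P1→{A,B} P2→{P,R}

Survivors P1:{A,B} P2:{P,R}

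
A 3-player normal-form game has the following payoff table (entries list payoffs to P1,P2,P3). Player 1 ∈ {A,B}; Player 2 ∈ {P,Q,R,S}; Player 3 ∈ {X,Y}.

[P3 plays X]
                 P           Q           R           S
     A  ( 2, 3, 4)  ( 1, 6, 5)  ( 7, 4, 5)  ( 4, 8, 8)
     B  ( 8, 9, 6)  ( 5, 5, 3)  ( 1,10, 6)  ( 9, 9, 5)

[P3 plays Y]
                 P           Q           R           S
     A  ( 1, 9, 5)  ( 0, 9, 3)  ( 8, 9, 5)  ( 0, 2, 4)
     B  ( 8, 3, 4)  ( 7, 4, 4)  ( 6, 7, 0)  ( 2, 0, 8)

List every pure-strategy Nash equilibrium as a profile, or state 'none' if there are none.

NE set: (A,R,Y)

(A,P,X): not NE [P1→B gives 8>2; P2→S gives 8>3; P3→Y gives 5>4]
(A,P,Y): not NE [P1→B gives 8>1]
(A,Q,X): not NE [P1→B gives 5>1; P2→S gives 8>6]
(A,Q,Y): not NE [P1→B gives 7>0; P3→X gives 5>3]
(A,R,X): not NE [P2→S gives 8>4]
(A,R,Y): NE
(A,S,X): not NE [P1→B gives 9>4]
(A,S,Y): not NE [P1→B gives 2>0; P2→R gives 9>2; P3→X gives 8>4]
(B,P,X): not NE [P2→R gives 10>9]
(B,P,Y): not NE [P2→R gives 7>3; P3→X gives 6>4]
(B,Q,X): not NE [P2→R gives 10>5; P3→Y gives 4>3]
(B,Q,Y): not NE [P2→R gives 7>4]
(B,R,X): not NE [P1→A gives 7>1]
(B,R,Y): not NE [P1→A gives 8>6; P3→X gives 6>0]
(B,S,X): not NE [P2→R gives 10>9; P3→Y gives 8>5]
(B,S,Y): not NE [P2→R gives 7>0]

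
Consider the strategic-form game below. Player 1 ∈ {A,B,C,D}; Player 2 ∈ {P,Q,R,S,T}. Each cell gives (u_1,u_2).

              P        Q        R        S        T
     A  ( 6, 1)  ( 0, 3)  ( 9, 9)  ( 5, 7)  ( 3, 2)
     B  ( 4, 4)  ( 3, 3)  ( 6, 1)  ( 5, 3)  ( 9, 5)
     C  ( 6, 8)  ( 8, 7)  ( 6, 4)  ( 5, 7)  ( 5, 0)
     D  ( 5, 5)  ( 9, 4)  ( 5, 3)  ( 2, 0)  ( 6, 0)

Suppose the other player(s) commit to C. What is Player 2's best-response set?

BR_2 = {P}

u_2(P vs C) = 8
u_2(Q vs C) = 7
u_2(R vs C) = 4
u_2(S vs C) = 7
u_2(T vs C) = 0
max payoff 8 at {P}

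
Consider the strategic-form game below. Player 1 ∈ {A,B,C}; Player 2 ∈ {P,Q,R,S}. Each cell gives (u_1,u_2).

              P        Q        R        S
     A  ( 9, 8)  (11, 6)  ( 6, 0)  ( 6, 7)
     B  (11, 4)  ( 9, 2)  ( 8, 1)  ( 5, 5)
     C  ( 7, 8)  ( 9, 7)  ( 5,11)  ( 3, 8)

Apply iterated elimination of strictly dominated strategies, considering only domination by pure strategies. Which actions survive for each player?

P1 drop C (A beats it: P:9>7 Q:11>9 R:6>5 S:6>3)
P2 drop Q (P beats it: A:8>6 B:4>2)
P2 drop R (P beats it: A:8>0 B:4>1)
P1→{A,B} P2→{P,S}

Remaining: P1:{A,B} P2:{P,S}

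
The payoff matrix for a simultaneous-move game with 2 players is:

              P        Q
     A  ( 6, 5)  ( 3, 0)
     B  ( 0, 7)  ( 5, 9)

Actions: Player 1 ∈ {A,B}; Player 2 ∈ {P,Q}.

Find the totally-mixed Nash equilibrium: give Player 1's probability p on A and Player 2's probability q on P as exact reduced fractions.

P1 indiff ⇒ q·6+(1-q)·3 = q·0+(1-q)·5 ⇒ q(6) = (1-q)(2) ⇒ q = 1/4
P2 indiff ⇒ p·5+(1-p)·7 = p·0+(1-p)·9 ⇒ p(5) = (1-p)(2) ⇒ p = 2/7

(p,q) = (2/7, 1/4)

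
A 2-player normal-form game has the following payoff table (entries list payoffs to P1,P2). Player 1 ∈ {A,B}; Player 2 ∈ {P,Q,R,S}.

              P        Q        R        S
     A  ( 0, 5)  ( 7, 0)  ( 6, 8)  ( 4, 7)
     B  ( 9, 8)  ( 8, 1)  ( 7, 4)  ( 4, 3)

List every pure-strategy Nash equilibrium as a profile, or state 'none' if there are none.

(A,P): not NE [P1→B gives 9>0; P2→R gives 8>5]
(A,Q): not NE [P1→B gives 8>7; P2→R gives 8>0]
(A,R): not NE [P1→B gives 7>6]
(A,S): not NE [P2→R gives 8>7]
(B,P): NE
(B,Q): not NE [P2→P gives 8>1]
(B,R): not NE [P2→P gives 8>4]
(B,S): not NE [P2→P gives 8>3]

NE set: (B,P)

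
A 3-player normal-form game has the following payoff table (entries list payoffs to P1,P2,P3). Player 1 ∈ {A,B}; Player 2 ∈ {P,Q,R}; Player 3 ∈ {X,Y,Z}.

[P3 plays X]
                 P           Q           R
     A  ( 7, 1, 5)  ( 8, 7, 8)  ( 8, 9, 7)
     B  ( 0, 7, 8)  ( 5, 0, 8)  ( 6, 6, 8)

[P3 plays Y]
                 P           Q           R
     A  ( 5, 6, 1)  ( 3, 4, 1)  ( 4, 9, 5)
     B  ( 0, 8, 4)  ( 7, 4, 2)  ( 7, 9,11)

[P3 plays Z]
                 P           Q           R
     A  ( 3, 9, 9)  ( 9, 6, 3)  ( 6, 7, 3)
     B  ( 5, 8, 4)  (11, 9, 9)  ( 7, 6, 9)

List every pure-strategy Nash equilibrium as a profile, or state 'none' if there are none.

PSNE = {(A,R,X), (B,Q,Z), (B,R,Y)}

(A,P,X): not NE [P2→R gives 9>1; P3→Z gives 9>5]
(A,P,Y): not NE [P2→R gives 9>6; P3→Z gives 9>1]
(A,P,Z): not NE [P1→B gives 5>3]
(A,Q,X): not NE [P2→R gives 9>7]
(A,Q,Y): not NE [P1→B gives 7>3; P2→R gives 9>4; P3→X gives 8>1]
(A,Q,Z): not NE [P1→B gives 11>9; P2→P gives 9>6; P3→X gives 8>3]
(A,R,X): NE
(A,R,Y): not NE [P1→B gives 7>4; P3→X gives 7>5]
(A,R,Z): not NE [P1→B gives 7>6; P2→P gives 9>7; P3→X gives 7>3]
(B,P,X): not NE [P1→A gives 7>0]
(B,P,Y): not NE [P1→A gives 5>0; P2→R gives 9>8; P3→X gives 8>4]
(B,P,Z): not NE [P2→Q gives 9>8; P3→X gives 8>4]
(B,Q,X): not NE [P1→A gives 8>5; P2→P gives 7>0; P3→Z gives 9>8]
(B,Q,Y): not NE [P2→R gives 9>4; P3→Z gives 9>2]
(B,Q,Z): NE
(B,R,X): not NE [P1→A gives 8>6; P2→P gives 7>6; P3→Y gives 11>8]
(B,R,Y): NE
(B,R,Z): not NE [P2→Q gives 9>6; P3→Y gives 11>9]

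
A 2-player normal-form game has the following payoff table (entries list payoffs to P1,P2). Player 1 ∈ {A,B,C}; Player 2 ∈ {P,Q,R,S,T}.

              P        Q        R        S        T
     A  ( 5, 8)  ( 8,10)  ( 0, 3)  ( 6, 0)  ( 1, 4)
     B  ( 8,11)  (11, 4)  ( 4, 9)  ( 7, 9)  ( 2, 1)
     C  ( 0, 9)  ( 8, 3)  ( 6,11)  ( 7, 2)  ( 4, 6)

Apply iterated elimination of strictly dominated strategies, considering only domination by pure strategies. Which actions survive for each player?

Remaining: P1:{B,C} P2:{P,R}

P1 drop A (B beats it: P:8>5 Q:11>8 R:4>0 S:7>6 T:2>1)
P2 drop Q (P beats it: B:11>4 C:9>3)
P2 drop S (P beats it: B:11>9 C:9>2)
P2 drop T (P beats it: B:11>1 C:9>6)
P1→{B,C} P2→{P,R}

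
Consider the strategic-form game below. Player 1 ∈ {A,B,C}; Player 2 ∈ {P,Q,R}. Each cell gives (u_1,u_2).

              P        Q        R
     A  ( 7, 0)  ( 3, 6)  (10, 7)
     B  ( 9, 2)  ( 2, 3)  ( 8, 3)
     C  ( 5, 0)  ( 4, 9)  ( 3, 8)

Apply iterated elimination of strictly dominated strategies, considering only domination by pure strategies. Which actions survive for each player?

P2 drop P (Q beats it: A:6>0 B:3>2 C:9>0)
P1 drop B (A beats it: Q:3>2 R:10>8)
P1→{A,C} P2→{Q,R}

Survivors P1:{A,C} P2:{Q,R}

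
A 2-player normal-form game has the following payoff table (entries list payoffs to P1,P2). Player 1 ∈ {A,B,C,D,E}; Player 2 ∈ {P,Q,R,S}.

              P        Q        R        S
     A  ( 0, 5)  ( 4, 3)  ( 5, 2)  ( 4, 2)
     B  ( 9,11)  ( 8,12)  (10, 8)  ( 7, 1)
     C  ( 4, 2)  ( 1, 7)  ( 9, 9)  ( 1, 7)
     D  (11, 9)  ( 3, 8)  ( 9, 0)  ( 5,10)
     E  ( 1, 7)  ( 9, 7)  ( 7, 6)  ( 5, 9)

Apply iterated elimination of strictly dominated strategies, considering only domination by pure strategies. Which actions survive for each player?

P1 drop A (B beats it: P:9>0 Q:8>4 R:10>5 S:7>4)
P1 drop C (B beats it: P:9>4 Q:8>1 R:10>9 S:7>1)
P2 drop R (P beats it: B:11>8 D:9>0 E:7>6)
P1→{B,D,E} P2→{P,Q,S}

IESDS → P1:{B,D,E} P2:{P,Q,S}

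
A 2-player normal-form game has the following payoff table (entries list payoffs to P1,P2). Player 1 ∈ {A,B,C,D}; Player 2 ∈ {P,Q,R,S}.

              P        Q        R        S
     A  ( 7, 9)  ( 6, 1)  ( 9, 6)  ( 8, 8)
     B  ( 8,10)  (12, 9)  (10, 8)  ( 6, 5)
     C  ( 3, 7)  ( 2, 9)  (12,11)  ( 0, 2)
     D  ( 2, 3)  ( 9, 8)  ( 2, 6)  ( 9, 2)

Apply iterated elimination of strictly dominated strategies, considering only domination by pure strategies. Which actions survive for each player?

P2 drop S (P beats it: A:9>8 B:10>5 C:7>2 D:3>2)
P1 drop A (B beats it: P:8>7 Q:12>6 R:10>9)
P1 drop D (B beats it: P:8>2 Q:12>9 R:10>2)
P1→{B,C} P2→{P,Q,R}

Remaining: P1:{B,C} P2:{P,Q,R}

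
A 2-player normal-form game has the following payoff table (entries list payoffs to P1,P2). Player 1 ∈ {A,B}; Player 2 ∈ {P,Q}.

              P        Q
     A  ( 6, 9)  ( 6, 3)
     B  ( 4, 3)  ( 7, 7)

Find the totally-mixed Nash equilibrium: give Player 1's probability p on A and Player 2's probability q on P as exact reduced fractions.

(p,q) = (2/5, 1/3)

P1 indiff ⇒ q·6+(1-q)·6 = q·4+(1-q)·7 ⇒ q(2) = (1-q)(1) ⇒ q = 1/3
P2 indiff ⇒ p·9+(1-p)·3 = p·3+(1-p)·7 ⇒ p(6) = (1-p)(4) ⇒ p = 2/5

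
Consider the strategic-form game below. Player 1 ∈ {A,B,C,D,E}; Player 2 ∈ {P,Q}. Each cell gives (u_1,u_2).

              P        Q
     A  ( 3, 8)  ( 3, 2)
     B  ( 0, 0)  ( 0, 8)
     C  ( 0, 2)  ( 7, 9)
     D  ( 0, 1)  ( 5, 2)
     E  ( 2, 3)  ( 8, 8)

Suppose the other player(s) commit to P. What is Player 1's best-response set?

u_1(A vs P) = 3
u_1(B vs P) = 0
u_1(C vs P) = 0
u_1(D vs P) = 0
u_1(E vs P) = 2
max payoff 3 at {A}

P1 best: {A}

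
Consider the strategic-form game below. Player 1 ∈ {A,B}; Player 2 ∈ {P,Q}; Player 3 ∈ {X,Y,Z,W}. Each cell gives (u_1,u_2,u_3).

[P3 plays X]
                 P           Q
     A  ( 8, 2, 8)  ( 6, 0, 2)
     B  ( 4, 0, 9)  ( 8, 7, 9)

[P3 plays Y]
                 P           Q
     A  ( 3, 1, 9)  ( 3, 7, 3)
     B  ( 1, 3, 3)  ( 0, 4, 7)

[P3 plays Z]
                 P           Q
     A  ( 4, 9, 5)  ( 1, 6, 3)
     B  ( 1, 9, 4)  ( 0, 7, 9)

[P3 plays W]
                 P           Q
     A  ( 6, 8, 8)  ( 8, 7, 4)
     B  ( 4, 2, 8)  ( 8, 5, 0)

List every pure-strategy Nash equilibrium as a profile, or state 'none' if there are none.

(A,P,X): not NE [P3→Y gives 9>8]
(A,P,Y): not NE [P2→Q gives 7>1]
(A,P,Z): not NE [P3→Y gives 9>5]
(A,P,W): not NE [P3→Y gives 9>8]
(A,Q,X): not NE [P1→B gives 8>6; P2→P gives 2>0; P3→W gives 4>2]
(A,Q,Y): not NE [P3→W gives 4>3]
(A,Q,Z): not NE [P2→P gives 9>6; P3→W gives 4>3]
(A,Q,W): not NE [P2→P gives 8>7]
(B,P,X): not NE [P1→A gives 8>4; P2→Q gives 7>0]
(B,P,Y): not NE [P1→A gives 3>1; P2→Q gives 4>3; P3→X gives 9>3]
(B,P,Z): not NE [P1→A gives 4>1; P3→X gives 9>4]
(B,P,W): not NE [P1→A gives 6>4; P2→Q gives 5>2; P3→X gives 9>8]
(B,Q,X): NE
(B,Q,Y): not NE [P1→A gives 3>0; P3→Z gives 9>7]
(B,Q,Z): not NE [P1→A gives 1>0; P2→P gives 9>7]
(B,Q,W): not NE [P3→Z gives 9>0]

Nash profiles: (B,Q,X)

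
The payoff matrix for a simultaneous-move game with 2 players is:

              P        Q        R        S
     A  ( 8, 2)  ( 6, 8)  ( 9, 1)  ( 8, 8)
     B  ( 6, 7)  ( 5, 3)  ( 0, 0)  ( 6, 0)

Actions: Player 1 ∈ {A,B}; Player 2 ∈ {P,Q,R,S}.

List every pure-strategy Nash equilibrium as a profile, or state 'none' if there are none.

NE set: (A,Q), (A,S)

(A,P): not NE [P2→S gives 8>2]
(A,Q): NE
(A,R): not NE [P2→S gives 8>1]
(A,S): NE
(B,P): not NE [P1→A gives 8>6]
(B,Q): not NE [P1→A gives 6>5; P2→P gives 7>3]
(B,R): not NE [P1→A gives 9>0; P2→P gives 7>0]
(B,S): not NE [P1→A gives 8>6; P2→P gives 7>0]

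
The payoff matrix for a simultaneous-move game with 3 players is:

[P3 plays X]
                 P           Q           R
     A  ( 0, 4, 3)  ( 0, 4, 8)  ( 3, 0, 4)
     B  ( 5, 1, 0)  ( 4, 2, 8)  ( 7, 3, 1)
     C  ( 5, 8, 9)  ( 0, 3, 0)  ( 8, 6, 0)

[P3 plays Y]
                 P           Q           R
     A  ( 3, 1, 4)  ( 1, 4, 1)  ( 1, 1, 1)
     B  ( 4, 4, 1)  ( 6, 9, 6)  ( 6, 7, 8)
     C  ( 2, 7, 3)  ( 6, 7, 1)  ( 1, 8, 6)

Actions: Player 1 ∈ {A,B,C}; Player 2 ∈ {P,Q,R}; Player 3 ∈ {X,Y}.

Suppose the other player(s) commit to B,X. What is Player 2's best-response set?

u_2(P vs B,X) = 1
u_2(Q vs B,X) = 2
u_2(R vs B,X) = 3
max payoff 3 at {R}

BR_2 = {R}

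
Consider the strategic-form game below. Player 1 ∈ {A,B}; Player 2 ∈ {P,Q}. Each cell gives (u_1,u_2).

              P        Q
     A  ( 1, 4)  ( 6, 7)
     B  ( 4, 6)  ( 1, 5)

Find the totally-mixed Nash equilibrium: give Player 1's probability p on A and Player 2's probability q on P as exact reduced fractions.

P1 indiff ⇒ q·1+(1-q)·6 = q·4+(1-q)·1 ⇒ q(-3) = (1-q)(-5) ⇒ q = 5/8
P2 indiff ⇒ p·4+(1-p)·6 = p·7+(1-p)·5 ⇒ p(-3) = (1-p)(-1) ⇒ p = 1/4

p=1/4, q=5/8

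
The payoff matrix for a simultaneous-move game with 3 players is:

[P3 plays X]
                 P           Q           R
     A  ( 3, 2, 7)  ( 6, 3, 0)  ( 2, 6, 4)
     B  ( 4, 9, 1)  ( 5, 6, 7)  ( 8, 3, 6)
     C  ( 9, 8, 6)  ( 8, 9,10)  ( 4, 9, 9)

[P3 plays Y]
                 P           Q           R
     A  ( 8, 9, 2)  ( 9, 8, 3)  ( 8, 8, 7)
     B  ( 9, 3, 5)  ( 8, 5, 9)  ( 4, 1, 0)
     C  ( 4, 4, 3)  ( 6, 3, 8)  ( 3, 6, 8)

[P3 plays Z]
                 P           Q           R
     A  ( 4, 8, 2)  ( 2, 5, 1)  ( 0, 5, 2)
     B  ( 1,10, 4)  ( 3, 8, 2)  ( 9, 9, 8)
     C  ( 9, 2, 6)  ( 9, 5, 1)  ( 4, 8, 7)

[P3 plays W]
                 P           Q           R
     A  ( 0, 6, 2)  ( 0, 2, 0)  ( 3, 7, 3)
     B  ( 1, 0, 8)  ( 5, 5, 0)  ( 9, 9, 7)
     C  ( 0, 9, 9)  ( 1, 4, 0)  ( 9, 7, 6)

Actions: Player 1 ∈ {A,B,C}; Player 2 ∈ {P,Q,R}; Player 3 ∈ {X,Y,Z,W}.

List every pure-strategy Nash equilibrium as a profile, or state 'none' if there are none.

(A,P,X): not NE [P1→C gives 9>3; P2→R gives 6>2]
(A,P,Y): not NE [P1→B gives 9>8; P3→X gives 7>2]
(A,P,Z): not NE [P1→C gives 9>4; P3→X gives 7>2]
(A,P,W): not NE [P1→B gives 1>0; P2→R gives 7>6; P3→X gives 7>2]
(A,Q,X): not NE [P1→C gives 8>6; P2→R gives 6>3; P3→Y gives 3>0]
(A,Q,Y): not NE [P2→P gives 9>8]
(A,Q,Z): not NE [P1→C gives 9>2; P2→P gives 8>5; P3→Y gives 3>1]
(A,Q,W): not NE [P1→B gives 5>0; P2→R gives 7>2; P3→Y gives 3>0]
(A,R,X): not NE [P1→B gives 8>2; P3→Y gives 7>4]
(A,R,Y): not NE [P2→P gives 9>8]
(A,R,Z): not NE [P1→B gives 9>0; P2→P gives 8>5; P3→Y gives 7>2]
(A,R,W): not NE [P1→C gives 9>3; P3→Y gives 7>3]
(B,P,X): not NE [P1→C gives 9>4; P3→W gives 8>1]
(B,P,Y): not NE [P2→Q gives 5>3; P3→W gives 8>5]
(B,P,Z): not NE [P1→C gives 9>1; P3→W gives 8>4]
(B,P,W): not NE [P2→R gives 9>0]
(B,Q,X): not NE [P1→C gives 8>5; P2→P gives 9>6; P3→Y gives 9>7]
(B,Q,Y): not NE [P1→A gives 9>8]
(B,Q,Z): not NE [P1→C gives 9>3; P2→P gives 10>8; P3→Y gives 9>2]
(B,Q,W): not NE [P2→R gives 9>5; P3→Y gives 9>0]
(B,R,X): not NE [P2→P gives 9>3; P3→Z gives 8>6]
(B,R,Y): not NE [P1→A gives 8>4; P2→Q gives 5>1; P3→Z gives 8>0]
(B,R,Z): not NE [P2→P gives 10>9]
(B,R,W): not NE [P3→Z gives 8>7]
(C,P,X): not NE [P2→R gives 9>8; P3→W gives 9>6]
(C,P,Y): not NE [P1→B gives 9>4; P2→R gives 6>4; P3→W gives 9>3]
(C,P,Z): not NE [P2→R gives 8>2; P3→W gives 9>6]
(C,P,W): not NE [P1→B gives 1>0]
(C,Q,X): NE
(C,Q,Y): not NE [P1→A gives 9>6; P2→R gives 6>3; P3→X gives 10>8]
(C,Q,Z): not NE [P2→R gives 8>5; P3→X gives 10>1]
(C,Q,W): not NE [P1→B gives 5>1; P2→P gives 9>4; P3→X gives 10>0]
(C,R,X): not NE [P1→B gives 8>4]
(C,R,Y): not NE [P1→A gives 8>3; P3→X gives 9>8]
(C,R,Z): not NE [P1→B gives 9>4; P3→X gives 9>7]
(C,R,W): not NE [P2→P gives 9>7; P3→X gives 9>6]

Nash profiles: (C,Q,X)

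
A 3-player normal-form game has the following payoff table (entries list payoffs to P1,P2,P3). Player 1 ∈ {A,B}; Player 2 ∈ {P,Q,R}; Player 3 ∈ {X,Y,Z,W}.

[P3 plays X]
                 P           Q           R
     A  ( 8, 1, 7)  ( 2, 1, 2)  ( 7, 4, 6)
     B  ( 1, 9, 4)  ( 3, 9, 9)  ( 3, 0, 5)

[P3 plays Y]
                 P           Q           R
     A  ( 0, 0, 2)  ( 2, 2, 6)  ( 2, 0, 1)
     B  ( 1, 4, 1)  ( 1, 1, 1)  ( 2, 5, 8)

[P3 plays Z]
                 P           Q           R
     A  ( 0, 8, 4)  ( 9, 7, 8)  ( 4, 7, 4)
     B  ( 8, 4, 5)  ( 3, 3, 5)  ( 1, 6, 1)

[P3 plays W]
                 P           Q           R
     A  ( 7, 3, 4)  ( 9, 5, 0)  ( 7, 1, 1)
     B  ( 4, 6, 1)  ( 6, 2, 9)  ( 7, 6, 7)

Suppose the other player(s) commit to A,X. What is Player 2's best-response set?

P2 best: {R}

u_2(P vs A,X) = 1
u_2(Q vs A,X) = 1
u_2(R vs A,X) = 4
max payoff 4 at {R}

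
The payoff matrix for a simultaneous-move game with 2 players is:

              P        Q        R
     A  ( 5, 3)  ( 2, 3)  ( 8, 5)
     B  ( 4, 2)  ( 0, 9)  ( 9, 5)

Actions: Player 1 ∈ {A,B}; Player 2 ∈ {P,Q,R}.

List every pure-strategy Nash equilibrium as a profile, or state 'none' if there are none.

Equilibria: none

(A,P): not NE [P2→R gives 5>3]
(A,Q): not NE [P2→R gives 5>3]
(A,R): not NE [P1→B gives 9>8]
(B,P): not NE [P1→A gives 5>4; P2→Q gives 9>2]
(B,Q): not NE [P1→A gives 2>0]
(B,R): not NE [P2→Q gives 9>5]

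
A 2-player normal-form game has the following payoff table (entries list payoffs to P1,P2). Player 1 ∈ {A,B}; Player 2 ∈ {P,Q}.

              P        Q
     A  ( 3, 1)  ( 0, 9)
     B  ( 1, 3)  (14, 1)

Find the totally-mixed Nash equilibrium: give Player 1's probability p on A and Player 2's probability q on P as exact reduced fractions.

p=1/5, q=7/8

P1 indiff ⇒ q·3+(1-q)·0 = q·1+(1-q)·14 ⇒ q(2) = (1-q)(14) ⇒ q = 7/8
P2 indiff ⇒ p·1+(1-p)·3 = p·9+(1-p)·1 ⇒ p(-8) = (1-p)(-2) ⇒ p = 1/5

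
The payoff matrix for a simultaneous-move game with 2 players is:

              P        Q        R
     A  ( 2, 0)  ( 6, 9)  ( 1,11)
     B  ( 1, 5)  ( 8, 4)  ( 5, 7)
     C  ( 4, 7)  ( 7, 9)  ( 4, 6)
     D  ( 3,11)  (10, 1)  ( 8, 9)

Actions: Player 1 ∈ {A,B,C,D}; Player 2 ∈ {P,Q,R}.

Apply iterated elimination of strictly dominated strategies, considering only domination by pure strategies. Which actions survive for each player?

IESDS → P1:{C,D} P2:{P,Q}

P1 drop A (C beats it: P:4>2 Q:7>6 R:4>1)
P1 drop B (D beats it: P:3>1 Q:10>8 R:8>5)
P2 drop R (P beats it: C:7>6 D:11>9)
P1→{C,D} P2→{P,Q}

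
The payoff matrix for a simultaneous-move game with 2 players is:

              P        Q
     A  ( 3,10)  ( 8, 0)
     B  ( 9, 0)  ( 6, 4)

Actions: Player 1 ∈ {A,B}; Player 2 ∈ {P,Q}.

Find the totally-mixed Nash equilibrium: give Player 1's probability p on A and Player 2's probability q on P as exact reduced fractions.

P1 indiff ⇒ q·3+(1-q)·8 = q·9+(1-q)·6 ⇒ q(-6) = (1-q)(-2) ⇒ q = 1/4
P2 indiff ⇒ p·10+(1-p)·0 = p·0+(1-p)·4 ⇒ p(10) = (1-p)(4) ⇒ p = 2/7

P1 mixes 2/7 on A; P2 mixes 1/4 on P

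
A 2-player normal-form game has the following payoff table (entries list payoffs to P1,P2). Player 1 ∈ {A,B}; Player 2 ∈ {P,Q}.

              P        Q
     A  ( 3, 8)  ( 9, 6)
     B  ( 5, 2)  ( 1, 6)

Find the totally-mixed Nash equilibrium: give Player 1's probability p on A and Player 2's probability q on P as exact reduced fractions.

P1 indiff ⇒ q·3+(1-q)·9 = q·5+(1-q)·1 ⇒ q(-2) = (1-q)(-8) ⇒ q = 4/5
P2 indiff ⇒ p·8+(1-p)·2 = p·6+(1-p)·6 ⇒ p(2) = (1-p)(4) ⇒ p = 2/3

(p,q) = (2/3, 4/5)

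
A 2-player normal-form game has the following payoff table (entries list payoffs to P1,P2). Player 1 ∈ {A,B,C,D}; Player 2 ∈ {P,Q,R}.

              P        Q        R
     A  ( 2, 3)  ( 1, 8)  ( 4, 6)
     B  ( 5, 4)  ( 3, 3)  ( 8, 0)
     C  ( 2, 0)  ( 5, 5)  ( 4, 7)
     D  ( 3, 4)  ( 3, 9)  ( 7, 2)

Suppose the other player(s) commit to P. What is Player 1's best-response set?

u_1(A vs P) = 2
u_1(B vs P) = 5
u_1(C vs P) = 2
u_1(D vs P) = 3
max payoff 5 at {B}

P1 best: {B}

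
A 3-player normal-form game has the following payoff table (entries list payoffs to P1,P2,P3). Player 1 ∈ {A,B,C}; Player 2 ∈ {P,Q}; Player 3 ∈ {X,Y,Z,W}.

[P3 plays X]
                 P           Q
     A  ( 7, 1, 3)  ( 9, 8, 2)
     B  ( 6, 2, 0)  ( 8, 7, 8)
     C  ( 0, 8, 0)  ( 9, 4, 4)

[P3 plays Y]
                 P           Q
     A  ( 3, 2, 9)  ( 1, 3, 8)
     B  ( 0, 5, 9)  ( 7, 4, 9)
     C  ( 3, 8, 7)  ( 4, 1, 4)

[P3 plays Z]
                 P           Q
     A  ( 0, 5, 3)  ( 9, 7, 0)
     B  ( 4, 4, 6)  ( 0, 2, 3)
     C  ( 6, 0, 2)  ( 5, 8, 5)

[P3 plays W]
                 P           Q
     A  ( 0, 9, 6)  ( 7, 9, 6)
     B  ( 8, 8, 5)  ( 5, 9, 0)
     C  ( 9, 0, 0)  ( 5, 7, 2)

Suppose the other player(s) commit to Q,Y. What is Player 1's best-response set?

u_1(A vs Q,Y) = 1
u_1(B vs Q,Y) = 7
u_1(C vs Q,Y) = 4
max payoff 7 at {B}

argmax u_1 = {B}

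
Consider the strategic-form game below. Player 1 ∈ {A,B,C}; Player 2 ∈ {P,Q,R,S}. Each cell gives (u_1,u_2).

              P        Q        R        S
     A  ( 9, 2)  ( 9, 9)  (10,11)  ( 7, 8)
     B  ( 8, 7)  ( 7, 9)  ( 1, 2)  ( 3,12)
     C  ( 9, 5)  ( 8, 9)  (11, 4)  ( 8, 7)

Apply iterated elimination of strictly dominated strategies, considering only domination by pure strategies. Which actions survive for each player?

Remaining: P1:{A,C} P2:{Q,R}

P1 drop B (A beats it: P:9>8 Q:9>7 R:10>1 S:7>3)
P2 drop P (Q beats it: A:9>2 C:9>5)
P2 drop S (Q beats it: A:9>8 C:9>7)
P1→{A,C} P2→{Q,R}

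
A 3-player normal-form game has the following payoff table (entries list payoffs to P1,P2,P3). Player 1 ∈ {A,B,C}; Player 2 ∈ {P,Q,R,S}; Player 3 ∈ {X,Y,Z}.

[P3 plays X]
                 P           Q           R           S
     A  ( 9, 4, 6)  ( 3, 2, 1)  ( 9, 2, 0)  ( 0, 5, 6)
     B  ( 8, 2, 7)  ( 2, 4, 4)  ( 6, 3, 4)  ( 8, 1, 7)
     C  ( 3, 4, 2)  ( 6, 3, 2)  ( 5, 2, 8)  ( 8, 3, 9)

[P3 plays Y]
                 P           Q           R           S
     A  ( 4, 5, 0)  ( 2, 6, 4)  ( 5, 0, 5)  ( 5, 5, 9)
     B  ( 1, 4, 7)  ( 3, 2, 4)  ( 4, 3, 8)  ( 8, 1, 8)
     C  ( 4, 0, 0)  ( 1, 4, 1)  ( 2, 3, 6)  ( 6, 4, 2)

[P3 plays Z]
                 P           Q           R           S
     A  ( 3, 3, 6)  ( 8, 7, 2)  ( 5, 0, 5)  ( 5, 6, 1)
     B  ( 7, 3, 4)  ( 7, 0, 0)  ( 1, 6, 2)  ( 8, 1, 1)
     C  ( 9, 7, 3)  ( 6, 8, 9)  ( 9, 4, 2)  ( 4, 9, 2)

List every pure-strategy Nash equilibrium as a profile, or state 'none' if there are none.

(A,P,X): not NE [P2→S gives 5>4]
(A,P,Y): not NE [P2→Q gives 6>5; P3→Z gives 6>0]
(A,P,Z): not NE [P1→C gives 9>3; P2→Q gives 7>3]
(A,Q,X): not NE [P1→C gives 6>3; P2→S gives 5>2; P3→Y gives 4>1]
(A,Q,Y): not NE [P1→B gives 3>2]
(A,Q,Z): not NE [P3→Y gives 4>2]
(A,R,X): not NE [P2→S gives 5>2; P3→Z gives 5>0]
(A,R,Y): not NE [P2→Q gives 6>0]
(A,R,Z): not NE [P1→C gives 9>5; P2→Q gives 7>0]
(A,S,X): not NE [P1→C gives 8>0; P3→Y gives 9>6]
(A,S,Y): not NE [P1→B gives 8>5; P2→Q gives 6>5]
(A,S,Z): not NE [P1→B gives 8>5; P2→Q gives 7>6; P3→Y gives 9>1]
(B,P,X): not NE [P1→A gives 9>8; P2→Q gives 4>2]
(B,P,Y): not NE [P1→C gives 4>1]
(B,P,Z): not NE [P1→C gives 9>7; P2→R gives 6>3; P3→Y gives 7>4]
(B,Q,X): not NE [P1→C gives 6>2]
(B,Q,Y): not NE [P2→P gives 4>2]
(B,Q,Z): not NE [P1→A gives 8>7; P2→R gives 6>0; P3→Y gives 4>0]
(B,R,X): not NE [P1→A gives 9>6; P2→Q gives 4>3; P3→Y gives 8>4]
(B,R,Y): not NE [P1→A gives 5>4; P2→P gives 4>3]
(B,R,Z): not NE [P1→C gives 9>1; P3→Y gives 8>2]
(B,S,X): not NE [P2→Q gives 4>1; P3→Y gives 8>7]
(B,S,Y): not NE [P2→P gives 4>1]
(B,S,Z): not NE [P2→R gives 6>1; P3→Y gives 8>1]
(C,P,X): not NE [P1→A gives 9>3; P3→Z gives 3>2]
(C,P,Y): not NE [P2→S gives 4>0; P3→Z gives 3>0]
(C,P,Z): not NE [P2→S gives 9>7]
(C,Q,X): not NE [P2→P gives 4>3; P3→Z gives 9>2]
(C,Q,Y): not NE [P1→B gives 3>1; P3→Z gives 9>1]
(C,Q,Z): not NE [P1→A gives 8>6; P2→S gives 9>8]
(C,R,X): not NE [P1→A gives 9>5; P2→P gives 4>2]
(C,R,Y): not NE [P1→A gives 5>2; P2→S gives 4>3; P3→X gives 8>6]
(C,R,Z): not NE [P2→S gives 9>4; P3→X gives 8>2]
(C,S,X): not NE [P2→P gives 4>3]
(C,S,Y): not NE [P1→B gives 8>6; P3→X gives 9>2]
(C,S,Z): not NE [P1→B gives 8>4; P3→X gives 9>2]

No pure NE.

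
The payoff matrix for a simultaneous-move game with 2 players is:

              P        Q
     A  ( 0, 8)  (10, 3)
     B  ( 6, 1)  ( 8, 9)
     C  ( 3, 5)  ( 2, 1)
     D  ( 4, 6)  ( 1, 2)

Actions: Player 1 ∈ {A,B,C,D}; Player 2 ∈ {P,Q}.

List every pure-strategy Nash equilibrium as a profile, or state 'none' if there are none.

Equilibria: none

(A,P): not NE [P1→B gives 6>0]
(A,Q): not NE [P2→P gives 8>3]
(B,P): not NE [P2→Q gives 9>1]
(B,Q): not NE [P1→A gives 10>8]
(C,P): not NE [P1→B gives 6>3]
(C,Q): not NE [P1→A gives 10>2; P2→P gives 5>1]
(D,P): not NE [P1→B gives 6>4]
(D,Q): not NE [P1→A gives 10>1; P2→P gives 6>2]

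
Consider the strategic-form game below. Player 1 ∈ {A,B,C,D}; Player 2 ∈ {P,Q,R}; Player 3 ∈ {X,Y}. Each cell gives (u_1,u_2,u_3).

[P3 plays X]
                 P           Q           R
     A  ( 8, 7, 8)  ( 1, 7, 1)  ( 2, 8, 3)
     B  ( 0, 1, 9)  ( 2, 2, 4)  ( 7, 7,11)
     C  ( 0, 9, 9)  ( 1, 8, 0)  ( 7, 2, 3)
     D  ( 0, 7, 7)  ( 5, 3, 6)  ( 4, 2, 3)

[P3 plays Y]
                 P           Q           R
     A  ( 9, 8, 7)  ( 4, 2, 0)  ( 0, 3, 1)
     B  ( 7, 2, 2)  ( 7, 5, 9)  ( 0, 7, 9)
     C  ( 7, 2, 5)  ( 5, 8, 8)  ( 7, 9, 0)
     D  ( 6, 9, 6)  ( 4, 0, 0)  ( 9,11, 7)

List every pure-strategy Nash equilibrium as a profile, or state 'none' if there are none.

(A,P,X): not NE [P2→R gives 8>7]
(A,P,Y): not NE [P3→X gives 8>7]
(A,Q,X): not NE [P1→D gives 5>1; P2→R gives 8>7]
(A,Q,Y): not NE [P1→B gives 7>4; P2→P gives 8>2; P3→X gives 1>0]
(A,R,X): not NE [P1→C gives 7>2]
(A,R,Y): not NE [P1→D gives 9>0; P2→P gives 8>3; P3→X gives 3>1]
(B,P,X): not NE [P1→A gives 8>0; P2→R gives 7>1]
(B,P,Y): not NE [P1→A gives 9>7; P2→R gives 7>2; P3→X gives 9>2]
(B,Q,X): not NE [P1→D gives 5>2; P2→R gives 7>2; P3→Y gives 9>4]
(B,Q,Y): not NE [P2→R gives 7>5]
(B,R,X): NE
(B,R,Y): not NE [P1→D gives 9>0; P3→X gives 11>9]
(C,P,X): not NE [P1→A gives 8>0]
(C,P,Y): not NE [P1→A gives 9>7; P2→R gives 9>2; P3→X gives 9>5]
(C,Q,X): not NE [P1→D gives 5>1; P2→P gives 9>8; P3→Y gives 8>0]
(C,Q,Y): not NE [P1→B gives 7>5; P2→R gives 9>8]
(C,R,X): not NE [P2→P gives 9>2]
(C,R,Y): not NE [P1→D gives 9>7; P3→X gives 3>0]
(D,P,X): not NE [P1→A gives 8>0]
(D,P,Y): not NE [P1→A gives 9>6; P2→R gives 11>9; P3→X gives 7>6]
(D,Q,X): not NE [P2→P gives 7>3]
(D,Q,Y): not NE [P1→B gives 7>4; P2→R gives 11>0; P3→X gives 6>0]
(D,R,X): not NE [P1→C gives 7>4; P2→P gives 7>2; P3→Y gives 7>3]
(D,R,Y): NE

PSNE = {(B,R,X), (D,R,Y)}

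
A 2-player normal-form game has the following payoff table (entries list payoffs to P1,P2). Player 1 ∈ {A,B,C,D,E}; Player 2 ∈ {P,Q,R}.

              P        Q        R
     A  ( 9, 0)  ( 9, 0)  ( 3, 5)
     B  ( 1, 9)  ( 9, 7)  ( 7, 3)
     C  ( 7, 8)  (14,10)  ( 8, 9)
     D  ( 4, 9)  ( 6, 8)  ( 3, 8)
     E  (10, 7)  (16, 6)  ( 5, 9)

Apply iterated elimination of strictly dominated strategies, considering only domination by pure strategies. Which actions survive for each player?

Survivors P1:{C,E} P2:{Q,R}

P1 drop A (E beats it: P:10>9 Q:16>9 R:5>3)
P1 drop B (C beats it: P:7>1 Q:14>9 R:8>7)
P1 drop D (C beats it: P:7>4 Q:14>6 R:8>3)
P2 drop P (R beats it: C:9>8 E:9>7)
P1→{C,E} P2→{Q,R}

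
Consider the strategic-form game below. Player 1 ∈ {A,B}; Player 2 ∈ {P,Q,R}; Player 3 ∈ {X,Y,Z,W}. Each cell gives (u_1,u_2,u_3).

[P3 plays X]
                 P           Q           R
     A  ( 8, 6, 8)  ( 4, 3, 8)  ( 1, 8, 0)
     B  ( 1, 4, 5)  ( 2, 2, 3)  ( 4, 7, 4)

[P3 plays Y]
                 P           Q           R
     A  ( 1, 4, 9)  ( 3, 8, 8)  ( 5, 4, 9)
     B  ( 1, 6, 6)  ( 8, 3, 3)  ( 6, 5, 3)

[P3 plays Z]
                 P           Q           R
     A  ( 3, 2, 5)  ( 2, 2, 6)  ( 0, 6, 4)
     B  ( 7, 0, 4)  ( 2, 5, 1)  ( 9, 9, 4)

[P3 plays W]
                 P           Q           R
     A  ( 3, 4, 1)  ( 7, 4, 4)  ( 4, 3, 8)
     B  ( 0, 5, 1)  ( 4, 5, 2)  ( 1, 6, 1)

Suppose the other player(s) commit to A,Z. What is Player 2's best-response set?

u_2(P vs A,Z) = 2
u_2(Q vs A,Z) = 2
u_2(R vs A,Z) = 6
max payoff 6 at {R}

P2 best: {R}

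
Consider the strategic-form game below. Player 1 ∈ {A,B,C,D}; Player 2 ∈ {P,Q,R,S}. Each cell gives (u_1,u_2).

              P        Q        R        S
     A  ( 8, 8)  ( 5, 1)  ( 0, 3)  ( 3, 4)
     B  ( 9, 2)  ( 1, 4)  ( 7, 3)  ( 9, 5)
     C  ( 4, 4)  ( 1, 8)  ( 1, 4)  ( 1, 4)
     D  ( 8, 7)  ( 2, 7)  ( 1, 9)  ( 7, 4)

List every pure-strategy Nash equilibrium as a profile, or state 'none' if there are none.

NE set: (B,S)

(A,P): not NE [P1→B gives 9>8]
(A,Q): not NE [P2→P gives 8>1]
(A,R): not NE [P1→B gives 7>0; P2→P gives 8>3]
(A,S): not NE [P1→B gives 9>3; P2→P gives 8>4]
(B,P): not NE [P2→S gives 5>2]
(B,Q): not NE [P1→A gives 5>1; P2→S gives 5>4]
(B,R): not NE [P2→S gives 5>3]
(B,S): NE
(C,P): not NE [P1→B gives 9>4; P2→Q gives 8>4]
(C,Q): not NE [P1→A gives 5>1]
(C,R): not NE [P1→B gives 7>1; P2→Q gives 8>4]
(C,S): not NE [P1→B gives 9>1; P2→Q gives 8>4]
(D,P): not NE [P1→B gives 9>8; P2→R gives 9>7]
(D,Q): not NE [P1→A gives 5>2; P2→R gives 9>7]
(D,R): not NE [P1→B gives 7>1]
(D,S): not NE [P1→B gives 9>7; P2→R gives 9>4]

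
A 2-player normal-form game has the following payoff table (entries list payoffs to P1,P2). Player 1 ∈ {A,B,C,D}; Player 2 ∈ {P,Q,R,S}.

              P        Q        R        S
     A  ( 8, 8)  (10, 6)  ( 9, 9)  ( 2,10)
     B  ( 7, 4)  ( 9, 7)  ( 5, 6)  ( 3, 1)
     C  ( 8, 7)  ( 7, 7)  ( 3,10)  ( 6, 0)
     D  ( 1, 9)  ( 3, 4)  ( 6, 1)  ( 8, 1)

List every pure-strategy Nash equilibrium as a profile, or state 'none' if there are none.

(A,P): not NE [P2→S gives 10>8]
(A,Q): not NE [P2→S gives 10>6]
(A,R): not NE [P2→S gives 10>9]
(A,S): not NE [P1→D gives 8>2]
(B,P): not NE [P1→C gives 8>7; P2→Q gives 7>4]
(B,Q): not NE [P1→A gives 10>9]
(B,R): not NE [P1→A gives 9>5; P2→Q gives 7>6]
(B,S): not NE [P1→D gives 8>3; P2→Q gives 7>1]
(C,P): not NE [P2→R gives 10>7]
(C,Q): not NE [P1→A gives 10>7; P2→R gives 10>7]
(C,R): not NE [P1→A gives 9>3]
(C,S): not NE [P1→D gives 8>6; P2→R gives 10>0]
(D,P): not NE [P1→C gives 8>1]
(D,Q): not NE [P1→A gives 10>3; P2→P gives 9>4]
(D,R): not NE [P1→A gives 9>6; P2→P gives 9>1]
(D,S): not NE [P2→P gives 9>1]

PSNE: ∅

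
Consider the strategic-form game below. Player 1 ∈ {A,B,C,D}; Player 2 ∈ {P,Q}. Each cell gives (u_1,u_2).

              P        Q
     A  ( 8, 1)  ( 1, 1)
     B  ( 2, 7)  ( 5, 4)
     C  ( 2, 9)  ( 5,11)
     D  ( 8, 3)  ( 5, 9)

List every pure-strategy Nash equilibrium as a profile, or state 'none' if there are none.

(A,P): NE
(A,Q): not NE [P1→D gives 5>1]
(B,P): not NE [P1→D gives 8>2]
(B,Q): not NE [P2→P gives 7>4]
(C,P): not NE [P1→D gives 8>2; P2→Q gives 11>9]
(C,Q): NE
(D,P): not NE [P2→Q gives 9>3]
(D,Q): NE

PSNE = {(A,P), (C,Q), (D,Q)}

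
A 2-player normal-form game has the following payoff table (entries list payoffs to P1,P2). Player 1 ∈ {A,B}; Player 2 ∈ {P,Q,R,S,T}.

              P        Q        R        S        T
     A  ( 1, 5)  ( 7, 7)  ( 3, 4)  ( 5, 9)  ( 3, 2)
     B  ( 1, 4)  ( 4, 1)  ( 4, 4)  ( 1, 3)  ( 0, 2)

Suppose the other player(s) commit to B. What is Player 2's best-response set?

argmax u_2 = {P,R}

u_2(P vs B) = 4
u_2(Q vs B) = 1
u_2(R vs B) = 4
u_2(S vs B) = 3
u_2(T vs B) = 2
max payoff 4 at {P,R}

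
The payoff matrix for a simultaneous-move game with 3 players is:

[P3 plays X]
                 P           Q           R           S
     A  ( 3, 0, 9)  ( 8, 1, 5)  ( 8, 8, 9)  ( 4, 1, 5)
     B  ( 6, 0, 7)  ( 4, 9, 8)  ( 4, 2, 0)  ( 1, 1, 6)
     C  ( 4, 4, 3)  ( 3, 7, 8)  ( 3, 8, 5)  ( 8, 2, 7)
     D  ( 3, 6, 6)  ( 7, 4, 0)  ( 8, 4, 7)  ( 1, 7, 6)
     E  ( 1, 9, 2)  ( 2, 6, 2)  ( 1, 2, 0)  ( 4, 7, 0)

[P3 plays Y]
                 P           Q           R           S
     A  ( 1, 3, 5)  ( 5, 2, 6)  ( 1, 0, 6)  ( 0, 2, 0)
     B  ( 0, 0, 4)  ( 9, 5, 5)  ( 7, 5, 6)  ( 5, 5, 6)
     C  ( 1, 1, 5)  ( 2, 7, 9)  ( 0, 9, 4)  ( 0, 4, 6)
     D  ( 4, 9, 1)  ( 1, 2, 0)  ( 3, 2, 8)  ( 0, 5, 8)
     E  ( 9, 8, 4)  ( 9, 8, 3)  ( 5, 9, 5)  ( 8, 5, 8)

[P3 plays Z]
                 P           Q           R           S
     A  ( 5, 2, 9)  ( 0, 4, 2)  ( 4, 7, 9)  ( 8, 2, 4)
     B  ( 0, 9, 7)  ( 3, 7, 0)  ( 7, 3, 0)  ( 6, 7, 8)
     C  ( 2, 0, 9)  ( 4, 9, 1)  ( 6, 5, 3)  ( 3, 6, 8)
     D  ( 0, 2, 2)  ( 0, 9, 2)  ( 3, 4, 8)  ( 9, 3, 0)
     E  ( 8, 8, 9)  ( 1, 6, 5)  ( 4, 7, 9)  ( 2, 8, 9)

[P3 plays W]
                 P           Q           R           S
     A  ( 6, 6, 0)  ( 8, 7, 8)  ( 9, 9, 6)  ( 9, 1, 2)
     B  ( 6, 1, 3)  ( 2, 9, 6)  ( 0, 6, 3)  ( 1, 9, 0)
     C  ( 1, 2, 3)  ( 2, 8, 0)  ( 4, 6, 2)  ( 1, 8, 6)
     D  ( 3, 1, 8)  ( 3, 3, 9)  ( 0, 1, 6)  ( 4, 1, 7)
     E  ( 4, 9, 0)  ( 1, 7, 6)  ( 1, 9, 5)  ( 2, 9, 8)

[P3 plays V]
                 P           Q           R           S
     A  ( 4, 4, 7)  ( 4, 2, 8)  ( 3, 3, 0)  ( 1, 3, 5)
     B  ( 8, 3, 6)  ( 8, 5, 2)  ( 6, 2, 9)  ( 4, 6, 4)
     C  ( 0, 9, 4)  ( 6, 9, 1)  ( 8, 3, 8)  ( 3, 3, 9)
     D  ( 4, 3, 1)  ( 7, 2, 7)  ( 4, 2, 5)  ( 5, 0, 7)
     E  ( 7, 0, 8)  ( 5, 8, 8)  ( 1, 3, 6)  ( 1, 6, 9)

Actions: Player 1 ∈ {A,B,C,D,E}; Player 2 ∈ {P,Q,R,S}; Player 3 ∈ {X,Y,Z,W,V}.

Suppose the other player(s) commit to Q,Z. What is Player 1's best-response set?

u_1(A vs Q,Z) = 0
u_1(B vs Q,Z) = 3
u_1(C vs Q,Z) = 4
u_1(D vs Q,Z) = 0
u_1(E vs Q,Z) = 1
max payoff 4 at {C}

BR_1 = {C}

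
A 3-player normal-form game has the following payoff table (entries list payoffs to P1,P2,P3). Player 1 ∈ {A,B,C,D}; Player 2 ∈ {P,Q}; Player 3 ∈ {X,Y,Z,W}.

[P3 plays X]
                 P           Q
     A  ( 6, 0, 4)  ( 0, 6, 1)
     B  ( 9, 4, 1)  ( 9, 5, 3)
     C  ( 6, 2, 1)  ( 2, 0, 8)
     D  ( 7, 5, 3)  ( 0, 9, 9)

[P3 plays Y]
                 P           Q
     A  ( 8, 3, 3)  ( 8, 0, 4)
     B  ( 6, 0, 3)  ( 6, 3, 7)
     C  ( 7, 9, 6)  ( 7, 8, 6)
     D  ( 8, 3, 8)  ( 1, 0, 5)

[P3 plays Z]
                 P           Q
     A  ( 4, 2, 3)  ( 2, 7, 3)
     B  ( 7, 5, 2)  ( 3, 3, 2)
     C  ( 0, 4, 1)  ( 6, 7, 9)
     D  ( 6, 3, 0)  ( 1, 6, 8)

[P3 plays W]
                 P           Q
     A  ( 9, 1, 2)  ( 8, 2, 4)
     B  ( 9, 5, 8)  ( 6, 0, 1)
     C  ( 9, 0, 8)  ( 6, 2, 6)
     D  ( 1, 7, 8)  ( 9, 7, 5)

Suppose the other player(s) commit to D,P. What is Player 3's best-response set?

BR_3 = {Y,W}

u_3(X vs D,P) = 3
u_3(Y vs D,P) = 8
u_3(Z vs D,P) = 0
u_3(W vs D,P) = 8
max payoff 8 at {Y,W}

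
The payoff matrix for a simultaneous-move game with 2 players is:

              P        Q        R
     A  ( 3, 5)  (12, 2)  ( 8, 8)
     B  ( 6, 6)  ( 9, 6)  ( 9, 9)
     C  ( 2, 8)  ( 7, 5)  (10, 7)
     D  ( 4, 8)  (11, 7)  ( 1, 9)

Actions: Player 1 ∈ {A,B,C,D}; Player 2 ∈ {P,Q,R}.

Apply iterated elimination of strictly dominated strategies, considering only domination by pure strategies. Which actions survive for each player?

Remaining: P1:{B,C} P2:{P,R}

P2 drop Q (R beats it: A:8>2 B:9>6 C:7>5 D:9>7)
P1 drop A (B beats it: P:6>3 R:9>8)
P1 drop D (B beats it: P:6>4 R:9>1)
P1→{B,C} P2→{P,R}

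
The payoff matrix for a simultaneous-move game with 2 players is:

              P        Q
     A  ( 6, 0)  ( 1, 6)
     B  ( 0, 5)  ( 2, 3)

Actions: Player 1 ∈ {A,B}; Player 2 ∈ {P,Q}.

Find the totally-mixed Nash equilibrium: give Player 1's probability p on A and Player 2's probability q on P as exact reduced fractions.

P1 indiff ⇒ q·6+(1-q)·1 = q·0+(1-q)·2 ⇒ q(6) = (1-q)(1) ⇒ q = 1/7
P2 indiff ⇒ p·0+(1-p)·5 = p·6+(1-p)·3 ⇒ p(-6) = (1-p)(-2) ⇒ p = 1/4

p=1/4, q=1/7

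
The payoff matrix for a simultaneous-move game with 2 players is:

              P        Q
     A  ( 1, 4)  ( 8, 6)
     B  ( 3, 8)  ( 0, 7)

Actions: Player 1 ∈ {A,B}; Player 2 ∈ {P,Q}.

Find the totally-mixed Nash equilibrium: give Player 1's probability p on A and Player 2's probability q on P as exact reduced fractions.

p=1/3, q=4/5

P1 indiff ⇒ q·1+(1-q)·8 = q·3+(1-q)·0 ⇒ q(-2) = (1-q)(-8) ⇒ q = 4/5
P2 indiff ⇒ p·4+(1-p)·8 = p·6+(1-p)·7 ⇒ p(-2) = (1-p)(-1) ⇒ p = 1/3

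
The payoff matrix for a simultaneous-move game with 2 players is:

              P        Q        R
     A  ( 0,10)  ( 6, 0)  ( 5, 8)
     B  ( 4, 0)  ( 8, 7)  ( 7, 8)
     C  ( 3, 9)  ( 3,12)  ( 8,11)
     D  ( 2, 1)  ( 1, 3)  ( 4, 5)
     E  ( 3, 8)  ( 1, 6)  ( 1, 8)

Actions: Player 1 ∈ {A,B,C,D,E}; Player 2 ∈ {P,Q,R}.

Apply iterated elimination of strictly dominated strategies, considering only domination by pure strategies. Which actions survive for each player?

P1 drop A (B beats it: P:4>0 Q:8>6 R:7>5)
P1 drop D (B beats it: P:4>2 Q:8>1 R:7>4)
P1 drop E (B beats it: P:4>3 Q:8>1 R:7>1)
P2 drop P (Q beats it: B:7>0 C:12>9)
P1→{B,C} P2→{Q,R}

Remaining: P1:{B,C} P2:{Q,R}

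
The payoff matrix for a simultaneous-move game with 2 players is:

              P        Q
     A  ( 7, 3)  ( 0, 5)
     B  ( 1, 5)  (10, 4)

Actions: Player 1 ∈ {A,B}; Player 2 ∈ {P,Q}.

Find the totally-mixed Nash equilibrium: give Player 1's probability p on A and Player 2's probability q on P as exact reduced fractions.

P1 indiff ⇒ q·7+(1-q)·0 = q·1+(1-q)·10 ⇒ q(6) = (1-q)(10) ⇒ q = 5/8
P2 indiff ⇒ p·3+(1-p)·5 = p·5+(1-p)·4 ⇒ p(-2) = (1-p)(-1) ⇒ p = 1/3

p=1/3, q=5/8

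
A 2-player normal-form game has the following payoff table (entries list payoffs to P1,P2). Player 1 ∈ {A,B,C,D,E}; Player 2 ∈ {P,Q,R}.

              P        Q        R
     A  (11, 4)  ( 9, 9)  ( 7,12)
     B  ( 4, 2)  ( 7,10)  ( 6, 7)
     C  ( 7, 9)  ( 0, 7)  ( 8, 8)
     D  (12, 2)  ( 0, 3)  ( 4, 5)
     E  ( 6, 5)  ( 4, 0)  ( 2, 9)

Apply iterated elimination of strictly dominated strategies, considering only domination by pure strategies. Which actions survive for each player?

Survivors P1:{A,C,D} P2:{P,R}

P1 drop B (A beats it: P:11>4 Q:9>7 R:7>6)
P1 drop E (A beats it: P:11>6 Q:9>4 R:7>2)
P2 drop Q (R beats it: A:12>9 C:8>7 D:5>3)
P1→{A,C,D} P2→{P,R}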